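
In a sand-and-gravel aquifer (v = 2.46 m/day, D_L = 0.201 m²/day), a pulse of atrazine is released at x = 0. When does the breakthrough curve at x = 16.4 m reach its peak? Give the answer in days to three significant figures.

For the 1D instantaneous-source solution, setting ∂C/∂t = 0 at fixed x gives v²t² + 2Dt − x² = 0, so t = (√(D² + v²x²) − D)/v².
√(D² + v²x²) = √(0.201² + 2.46² × 16.4²) = 40.34; v² = 6.0516.
t = (40.34 − 0.201)/6.0516 = 6.63 days (vs. the pure-advection estimate x/v = 6.67 d).

6.63 days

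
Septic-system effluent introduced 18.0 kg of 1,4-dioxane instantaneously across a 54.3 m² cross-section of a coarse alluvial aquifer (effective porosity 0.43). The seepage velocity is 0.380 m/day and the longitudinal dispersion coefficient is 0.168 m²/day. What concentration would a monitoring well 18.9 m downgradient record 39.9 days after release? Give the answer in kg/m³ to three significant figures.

For an instantaneous plane source, C(x,t) = M/(n_e·A·√(4πDt)) · exp(−(x−vt)²/(4Dt)), with n_e·A the pore (flow) area.
Plume center vt = 0.380 × 39.9 = 15.162 m, so the well at 18.9 m is 3.738 m downgradient of the peak.
√(4πDt) = 9.178 m, giving peak height M/(n_e·A·√(4πDt)) = 18.0/(0.43 × 54.3 × 9.178) = 0.08400 kg/m³.
(x−vt)²/(4Dt) = (3.738)²/(4 × 0.168 × 39.9) = 0.5211; exp(−0.5211) = 0.5939.
C = 0.08400 × 0.5939 = 0.0499 kg/m³.

0.0499 kg/m³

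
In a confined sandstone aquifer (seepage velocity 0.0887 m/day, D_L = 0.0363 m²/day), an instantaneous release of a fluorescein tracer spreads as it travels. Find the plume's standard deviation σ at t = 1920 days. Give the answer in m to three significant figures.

11.8 m

Dispersive spreading gives a Gaussian with σ² = 2Dt; advection only shifts the center.
σ = √(2 × 0.0363 × 1920) = 11.8 m.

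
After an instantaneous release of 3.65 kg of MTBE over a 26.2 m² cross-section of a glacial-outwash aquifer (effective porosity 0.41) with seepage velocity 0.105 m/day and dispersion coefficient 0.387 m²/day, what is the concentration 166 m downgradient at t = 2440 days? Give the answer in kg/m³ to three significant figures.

For an instantaneous plane source, C(x,t) = M/(n_e·A·√(4πDt)) · exp(−(x−vt)²/(4Dt)), with n_e·A the pore (flow) area.
Plume center vt = 0.105 × 2440 = 256.2 m, so the well at 166 m is 90.2 m upgradient of the peak.
√(4πDt) = 108.9 m, giving peak height M/(n_e·A·√(4πDt)) = 3.65/(0.41 × 26.2 × 108.9) = 0.003120 kg/m³.
(x−vt)²/(4Dt) = (-90.2)²/(4 × 0.387 × 2440) = 2.154; exp(−2.154) = 0.1160.
C = 0.003120 × 0.1160 = 0.000362 kg/m³.

0.000362 kg/m³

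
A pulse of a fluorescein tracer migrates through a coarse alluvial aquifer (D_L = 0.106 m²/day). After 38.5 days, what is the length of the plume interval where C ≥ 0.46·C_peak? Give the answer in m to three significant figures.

7.12 m

The plume is Gaussian with σ = √(2Dt) = √(2 × 0.106 × 38.5) = 2.857 m.
C/C_peak = exp(−Δx²/(2σ²)) = 0.46 ⇒ Δx = σ·√(−2 ln 0.46) = 2.857 × 1.246 = 3.560 m.
Width = 2Δx = 7.12 m.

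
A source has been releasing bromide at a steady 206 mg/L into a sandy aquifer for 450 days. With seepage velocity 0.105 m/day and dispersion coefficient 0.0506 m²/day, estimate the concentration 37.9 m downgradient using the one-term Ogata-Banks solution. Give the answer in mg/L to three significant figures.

For a continuous step input, C/C₀ ≈ ½·erfc((x−vt)/(2√(Dt))).
vt = 0.105 × 450 = 47.25 m and 2√(Dt) = 2√(0.0506 × 450) = 9.544 m.
Argument (x−vt)/(2√(Dt)) = (37.9 − 47.25)/9.544 = -0.9797; ½·erfc(-0.9797) = 0.9171.
C = 206 × 0.9171 = 189 mg/L.

189 mg/L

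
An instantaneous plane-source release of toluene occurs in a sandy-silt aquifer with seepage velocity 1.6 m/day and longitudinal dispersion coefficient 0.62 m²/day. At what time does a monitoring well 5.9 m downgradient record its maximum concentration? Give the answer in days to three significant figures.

For the 1D instantaneous-source solution, setting ∂C/∂t = 0 at fixed x gives v²t² + 2Dt − x² = 0, so t = (√(D² + v²x²) − D)/v².
√(D² + v²x²) = √(0.62² + 1.6² × 5.9²) = 9.460; v² = 2.56.
t = (9.460 − 0.62)/2.56 = 3.45 days (vs. the pure-advection estimate x/v = 3.69 d).

3.45 days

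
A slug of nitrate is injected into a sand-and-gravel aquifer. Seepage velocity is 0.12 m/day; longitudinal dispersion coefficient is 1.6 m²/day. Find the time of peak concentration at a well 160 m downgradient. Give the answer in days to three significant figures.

For the 1D instantaneous-source solution, setting ∂C/∂t = 0 at fixed x gives v²t² + 2Dt − x² = 0, so t = (√(D² + v²x²) − D)/v².
√(D² + v²x²) = √(1.6² + 0.12² × 160²) = 19.27; v² = 0.0144.
t = (19.27 − 1.6)/0.0144 = 1230 days (vs. the pure-advection estimate x/v = 1330 d).

1230 days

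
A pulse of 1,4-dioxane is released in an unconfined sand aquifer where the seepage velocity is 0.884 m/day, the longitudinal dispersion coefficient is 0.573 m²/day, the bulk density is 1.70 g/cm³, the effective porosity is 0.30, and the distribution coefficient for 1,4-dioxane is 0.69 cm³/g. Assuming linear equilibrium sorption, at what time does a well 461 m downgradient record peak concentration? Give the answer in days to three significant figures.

2560 days

Retardation factor R = 1 + ρ_b·K_d/n = 1 + 1.70 × 0.69/0.30 = 4.910.
Sorption retards both mechanisms: v_R = v/R = 0.1800 m/day, D_R = D/R = 0.1167 m²/day.
Peak time from v_R²t² + 2D_R t − x² = 0: t = (√(D_R² + v_R²x²) − D_R)/v_R².
√(D_R² + v_R²x²) = √(0.1167² + 0.1800² × 461²) = 82.98; v_R² = 0.03240.
t = (82.98 − 0.1167)/0.03240 = 2560 days.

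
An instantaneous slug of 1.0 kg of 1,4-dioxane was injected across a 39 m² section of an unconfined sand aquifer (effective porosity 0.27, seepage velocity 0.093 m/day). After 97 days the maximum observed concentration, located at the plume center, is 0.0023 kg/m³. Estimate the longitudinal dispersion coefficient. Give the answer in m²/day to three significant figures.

1.40 m²/day

At the plume center C_max = M/(n_e·A·√(4πDt)), so D = M²/(4πt·(n_e·A·C_max)²).
n_e·A·C_max = 0.27 × 39 × 0.0023 = 0.02422 kg/m.
D = 1.0²/(4π × 97 × 0.02422²) = 1.40 m²/day.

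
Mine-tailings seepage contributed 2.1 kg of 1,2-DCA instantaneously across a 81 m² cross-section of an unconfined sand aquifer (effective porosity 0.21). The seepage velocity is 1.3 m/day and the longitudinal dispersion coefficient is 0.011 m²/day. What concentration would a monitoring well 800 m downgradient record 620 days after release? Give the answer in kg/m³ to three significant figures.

0.00356 kg/m³

For an instantaneous plane source, C(x,t) = M/(n_e·A·√(4πDt)) · exp(−(x−vt)²/(4Dt)), with n_e·A the pore (flow) area.
Plume center vt = 1.3 × 620 = 806 m, so the well at 800 m is 6 m upgradient of the peak.
√(4πDt) = 9.258 m, giving peak height M/(n_e·A·√(4πDt)) = 2.1/(0.21 × 81 × 9.258) = 0.01334 kg/m³.
(x−vt)²/(4Dt) = (-6)²/(4 × 0.011 × 620) = 1.320; exp(−1.320) = 0.2671.
C = 0.01334 × 0.2671 = 0.00356 kg/m³.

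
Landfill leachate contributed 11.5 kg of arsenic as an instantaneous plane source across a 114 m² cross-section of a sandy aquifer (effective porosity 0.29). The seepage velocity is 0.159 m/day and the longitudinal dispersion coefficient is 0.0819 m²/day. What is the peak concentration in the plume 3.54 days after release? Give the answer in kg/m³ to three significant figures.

0.182 kg/m³

The peak of an instantaneous 1D plume sits at x = vt; there the Gaussian factor is 1 and C_max = M/(n_e·A·√(4πDt)), where n_e·A is the pore area the mass is dissolved in.
√(4πDt) = √(4π × 0.0819 × 3.54) = 1.909 m, so C_max = 11.5/(0.29 × 114 × 1.909) = 0.182 kg/m³.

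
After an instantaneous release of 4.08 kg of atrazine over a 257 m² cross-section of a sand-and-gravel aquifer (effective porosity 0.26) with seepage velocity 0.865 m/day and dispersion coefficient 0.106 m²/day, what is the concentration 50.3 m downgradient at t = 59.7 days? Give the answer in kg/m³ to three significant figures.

For an instantaneous plane source, C(x,t) = M/(n_e·A·√(4πDt)) · exp(−(x−vt)²/(4Dt)), with n_e·A the pore (flow) area.
Plume center vt = 0.865 × 59.7 = 51.6405 m, so the well at 50.3 m is 1.3405 m upgradient of the peak.
√(4πDt) = 8.918 m, giving peak height M/(n_e·A·√(4πDt)) = 4.08/(0.26 × 257 × 8.918) = 0.006847 kg/m³.
(x−vt)²/(4Dt) = (-1.3405)²/(4 × 0.106 × 59.7) = 0.07099; exp(−0.07099) = 0.9315.
C = 0.006847 × 0.9315 = 0.00638 kg/m³.

0.00638 kg/m³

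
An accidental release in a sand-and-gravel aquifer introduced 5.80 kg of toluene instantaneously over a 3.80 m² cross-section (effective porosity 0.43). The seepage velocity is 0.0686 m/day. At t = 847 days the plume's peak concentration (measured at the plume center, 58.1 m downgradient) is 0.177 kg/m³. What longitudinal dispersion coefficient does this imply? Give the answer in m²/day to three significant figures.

At the plume center C_max = M/(n_e·A·√(4πDt)), so D = M²/(4πt·(n_e·A·C_max)²).
n_e·A·C_max = 0.43 × 3.80 × 0.177 = 0.2892 kg/m.
D = 5.80²/(4π × 847 × 0.2892²) = 0.0378 m²/day.

0.0378 m²/day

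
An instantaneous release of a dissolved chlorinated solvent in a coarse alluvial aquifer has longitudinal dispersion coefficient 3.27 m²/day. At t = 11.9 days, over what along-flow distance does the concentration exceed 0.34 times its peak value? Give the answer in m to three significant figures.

The plume is Gaussian with σ = √(2Dt) = √(2 × 3.27 × 11.9) = 8.822 m.
C/C_peak = exp(−Δx²/(2σ²)) = 0.34 ⇒ Δx = σ·√(−2 ln 0.34) = 8.822 × 1.469 = 12.96 m.
Width = 2Δx = 25.9 m.

25.9 m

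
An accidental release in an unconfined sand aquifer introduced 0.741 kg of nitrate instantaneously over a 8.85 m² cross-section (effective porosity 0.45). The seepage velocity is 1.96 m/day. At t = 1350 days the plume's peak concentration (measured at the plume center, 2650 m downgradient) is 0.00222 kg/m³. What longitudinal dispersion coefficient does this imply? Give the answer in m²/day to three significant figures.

At the plume center C_max = M/(n_e·A·√(4πDt)), so D = M²/(4πt·(n_e·A·C_max)²).
n_e·A·C_max = 0.45 × 8.85 × 0.00222 = 0.008841 kg/m.
D = 0.741²/(4π × 1350 × 0.008841²) = 0.414 m²/day.

0.414 m²/day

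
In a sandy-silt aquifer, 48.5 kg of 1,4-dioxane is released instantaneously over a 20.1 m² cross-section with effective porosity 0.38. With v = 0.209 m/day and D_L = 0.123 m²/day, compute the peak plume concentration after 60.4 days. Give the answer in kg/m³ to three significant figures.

The peak of an instantaneous 1D plume sits at x = vt; there the Gaussian factor is 1 and C_max = M/(n_e·A·√(4πDt)), where n_e·A is the pore area the mass is dissolved in.
√(4πDt) = √(4π × 0.123 × 60.4) = 9.662 m, so C_max = 48.5/(0.38 × 20.1 × 9.662) = 0.657 kg/m³.

0.657 kg/m³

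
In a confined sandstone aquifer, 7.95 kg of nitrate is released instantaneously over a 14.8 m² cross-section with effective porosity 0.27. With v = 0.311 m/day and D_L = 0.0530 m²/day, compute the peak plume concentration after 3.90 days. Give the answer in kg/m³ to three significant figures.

The peak of an instantaneous 1D plume sits at x = vt; there the Gaussian factor is 1 and C_max = M/(n_e·A·√(4πDt)), where n_e·A is the pore area the mass is dissolved in.
√(4πDt) = √(4π × 0.0530 × 3.90) = 1.612 m, so C_max = 7.95/(0.27 × 14.8 × 1.612) = 1.23 kg/m³.

1.23 kg/m³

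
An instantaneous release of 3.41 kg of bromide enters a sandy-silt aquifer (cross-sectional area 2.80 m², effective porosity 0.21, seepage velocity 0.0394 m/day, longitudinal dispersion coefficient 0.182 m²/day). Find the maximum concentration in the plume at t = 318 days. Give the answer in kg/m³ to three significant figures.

The peak of an instantaneous 1D plume sits at x = vt; there the Gaussian factor is 1 and C_max = M/(n_e·A·√(4πDt)), where n_e·A is the pore area the mass is dissolved in.
√(4πDt) = √(4π × 0.182 × 318) = 26.97 m, so C_max = 3.41/(0.21 × 2.80 × 26.97) = 0.215 kg/m³.

0.215 kg/m³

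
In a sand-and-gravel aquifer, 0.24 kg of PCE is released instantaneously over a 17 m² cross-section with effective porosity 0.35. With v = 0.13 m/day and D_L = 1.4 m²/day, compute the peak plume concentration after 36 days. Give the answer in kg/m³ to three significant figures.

The peak of an instantaneous 1D plume sits at x = vt; there the Gaussian factor is 1 and C_max = M/(n_e·A·√(4πDt)), where n_e·A is the pore area the mass is dissolved in.
√(4πDt) = √(4π × 1.4 × 36) = 25.17 m, so C_max = 0.24/(0.35 × 17 × 25.17) = 0.00160 kg/m³.

0.00160 kg/m³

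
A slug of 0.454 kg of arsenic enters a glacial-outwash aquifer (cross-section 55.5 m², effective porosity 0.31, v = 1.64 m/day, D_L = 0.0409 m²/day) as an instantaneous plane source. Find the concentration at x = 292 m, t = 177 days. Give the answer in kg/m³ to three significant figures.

For an instantaneous plane source, C(x,t) = M/(n_e·A·√(4πDt)) · exp(−(x−vt)²/(4Dt)), with n_e·A the pore (flow) area.
Plume center vt = 1.64 × 177 = 290.28 m, so the well at 292 m is 1.72 m downgradient of the peak.
√(4πDt) = 9.538 m, giving peak height M/(n_e·A·√(4πDt)) = 0.454/(0.31 × 55.5 × 9.538) = 0.002767 kg/m³.
(x−vt)²/(4Dt) = (1.72)²/(4 × 0.0409 × 177) = 0.1022; exp(−0.1022) = 0.9028.
C = 0.002767 × 0.9028 = 0.00250 kg/m³.

0.00250 kg/m³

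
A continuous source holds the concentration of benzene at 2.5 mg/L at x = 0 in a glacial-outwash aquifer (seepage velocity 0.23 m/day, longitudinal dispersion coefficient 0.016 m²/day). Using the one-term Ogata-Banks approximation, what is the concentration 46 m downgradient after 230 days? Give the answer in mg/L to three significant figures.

For a continuous step input, C/C₀ ≈ ½·erfc((x−vt)/(2√(Dt))).
vt = 0.23 × 230 = 52.9 m and 2√(Dt) = 2√(0.016 × 230) = 3.837 m.
Argument (x−vt)/(2√(Dt)) = (46 − 52.9)/3.837 = -1.798; ½·erfc(-1.798) = 0.9945.
C = 2.5 × 0.9945 = 2.49 mg/L.

2.49 mg/L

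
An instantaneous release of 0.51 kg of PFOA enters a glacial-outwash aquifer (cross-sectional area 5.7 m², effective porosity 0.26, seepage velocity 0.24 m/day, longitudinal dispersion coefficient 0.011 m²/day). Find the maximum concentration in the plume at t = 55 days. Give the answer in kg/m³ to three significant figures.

The peak of an instantaneous 1D plume sits at x = vt; there the Gaussian factor is 1 and C_max = M/(n_e·A·√(4πDt)), where n_e·A is the pore area the mass is dissolved in.
√(4πDt) = √(4π × 0.011 × 55) = 2.757 m, so C_max = 0.51/(0.26 × 5.7 × 2.757) = 0.125 kg/m³.

0.125 kg/m³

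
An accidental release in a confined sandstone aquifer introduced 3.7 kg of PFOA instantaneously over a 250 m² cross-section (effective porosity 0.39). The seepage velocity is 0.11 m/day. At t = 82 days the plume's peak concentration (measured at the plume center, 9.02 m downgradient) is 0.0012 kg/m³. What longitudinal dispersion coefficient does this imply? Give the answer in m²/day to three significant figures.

At the plume center C_max = M/(n_e·A·√(4πDt)), so D = M²/(4πt·(n_e·A·C_max)²).
n_e·A·C_max = 0.39 × 250 × 0.0012 = 0.1170 kg/m.
D = 3.7²/(4π × 82 × 0.1170²) = 0.971 m²/day.

0.971 m²/day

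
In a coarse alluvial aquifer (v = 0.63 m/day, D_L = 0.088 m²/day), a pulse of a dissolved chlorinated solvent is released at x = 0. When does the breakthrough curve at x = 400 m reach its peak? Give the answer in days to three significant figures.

635 days

For the 1D instantaneous-source solution, setting ∂C/∂t = 0 at fixed x gives v²t² + 2Dt − x² = 0, so t = (√(D² + v²x²) − D)/v².
√(D² + v²x²) = √(0.088² + 0.63² × 400²) = 252.0; v² = 0.3969.
t = (252.0 − 0.088)/0.3969 = 635 days (vs. the pure-advection estimate x/v = 635 d).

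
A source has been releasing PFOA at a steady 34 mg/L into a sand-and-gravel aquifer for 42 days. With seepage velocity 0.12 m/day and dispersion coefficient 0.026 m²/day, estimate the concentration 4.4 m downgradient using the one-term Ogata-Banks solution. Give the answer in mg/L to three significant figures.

22.7 mg/L

For a continuous step input, C/C₀ ≈ ½·erfc((x−vt)/(2√(Dt))).
vt = 0.12 × 42 = 5.04 m and 2√(Dt) = 2√(0.026 × 42) = 2.090 m.
Argument (x−vt)/(2√(Dt)) = (4.4 − 5.04)/2.090 = -0.3062; ½·erfc(-0.3062) = 0.6675.
C = 34 × 0.6675 = 22.7 mg/L.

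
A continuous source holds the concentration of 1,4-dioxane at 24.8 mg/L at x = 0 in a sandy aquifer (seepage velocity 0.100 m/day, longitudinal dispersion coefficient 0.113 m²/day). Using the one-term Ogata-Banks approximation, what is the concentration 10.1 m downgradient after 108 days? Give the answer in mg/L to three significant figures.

For a continuous step input, C/C₀ ≈ ½·erfc((x−vt)/(2√(Dt))).
vt = 0.100 × 108 = 10.8 m and 2√(Dt) = 2√(0.113 × 108) = 6.987 m.
Argument (x−vt)/(2√(Dt)) = (10.1 − 10.8)/6.987 = -0.1002; ½·erfc(-0.1002) = 0.5563.
C = 24.8 × 0.5563 = 13.8 mg/L.

13.8 mg/L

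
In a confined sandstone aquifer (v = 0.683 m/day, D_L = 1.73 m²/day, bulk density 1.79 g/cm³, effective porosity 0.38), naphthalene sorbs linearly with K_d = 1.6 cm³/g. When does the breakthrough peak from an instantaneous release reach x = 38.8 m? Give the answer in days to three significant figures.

Retardation factor R = 1 + ρ_b·K_d/n = 1 + 1.79 × 1.6/0.38 = 8.537.
Sorption retards both mechanisms: v_R = v/R = 0.08000 m/day, D_R = D/R = 0.2026 m²/day.
Peak time from v_R²t² + 2D_R t − x² = 0: t = (√(D_R² + v_R²x²) − D_R)/v_R².
√(D_R² + v_R²x²) = √(0.2026² + 0.08000² × 38.8²) = 3.111; v_R² = 0.006400.
t = (3.111 − 0.2026)/0.006400 = 454 days.

454 days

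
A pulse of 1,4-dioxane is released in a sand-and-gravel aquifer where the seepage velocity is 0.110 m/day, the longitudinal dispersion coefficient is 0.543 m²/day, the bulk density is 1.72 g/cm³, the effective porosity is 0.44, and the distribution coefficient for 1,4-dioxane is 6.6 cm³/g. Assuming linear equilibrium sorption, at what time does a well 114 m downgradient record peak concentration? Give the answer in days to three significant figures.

26600 days

Retardation factor R = 1 + ρ_b·K_d/n = 1 + 1.72 × 6.6/0.44 = 26.80.
Sorption retards both mechanisms: v_R = v/R = 0.004104 m/day, D_R = D/R = 0.02026 m²/day.
Peak time from v_R²t² + 2D_R t − x² = 0: t = (√(D_R² + v_R²x²) − D_R)/v_R².
√(D_R² + v_R²x²) = √(0.02026² + 0.004104² × 114²) = 0.4683; v_R² = 1.684e-05.
t = (0.4683 − 0.02026)/1.684e-05 = 26600 days.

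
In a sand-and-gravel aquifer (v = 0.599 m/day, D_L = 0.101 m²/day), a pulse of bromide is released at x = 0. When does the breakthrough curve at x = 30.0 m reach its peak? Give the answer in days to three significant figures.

For the 1D instantaneous-source solution, setting ∂C/∂t = 0 at fixed x gives v²t² + 2Dt − x² = 0, so t = (√(D² + v²x²) − D)/v².
√(D² + v²x²) = √(0.101² + 0.599² × 30.0²) = 17.97; v² = 0.358801.
t = (17.97 − 0.101)/0.358801 = 49.8 days (vs. the pure-advection estimate x/v = 50.1 d).

49.8 days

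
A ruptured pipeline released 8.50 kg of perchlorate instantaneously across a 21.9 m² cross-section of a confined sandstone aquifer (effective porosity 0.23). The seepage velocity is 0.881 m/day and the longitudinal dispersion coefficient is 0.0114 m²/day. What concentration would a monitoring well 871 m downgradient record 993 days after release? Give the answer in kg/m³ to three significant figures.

0.102 kg/m³

For an instantaneous plane source, C(x,t) = M/(n_e·A·√(4πDt)) · exp(−(x−vt)²/(4Dt)), with n_e·A the pore (flow) area.
Plume center vt = 0.881 × 993 = 874.833 m, so the well at 871 m is 3.833 m upgradient of the peak.
√(4πDt) = 11.93 m, giving peak height M/(n_e·A·√(4πDt)) = 8.50/(0.23 × 21.9 × 11.93) = 0.1415 kg/m³.
(x−vt)²/(4Dt) = (-3.833)²/(4 × 0.0114 × 993) = 0.3245; exp(−0.3245) = 0.7229.
C = 0.1415 × 0.7229 = 0.102 kg/m³.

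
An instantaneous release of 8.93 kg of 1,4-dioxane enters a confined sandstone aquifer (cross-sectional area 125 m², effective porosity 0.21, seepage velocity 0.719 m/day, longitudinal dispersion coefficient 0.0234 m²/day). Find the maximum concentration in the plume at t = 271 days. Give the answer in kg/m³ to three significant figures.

0.0381 kg/m³

The peak of an instantaneous 1D plume sits at x = vt; there the Gaussian factor is 1 and C_max = M/(n_e·A·√(4πDt)), where n_e·A is the pore area the mass is dissolved in.
√(4πDt) = √(4π × 0.0234 × 271) = 8.927 m, so C_max = 8.93/(0.21 × 125 × 8.927) = 0.0381 kg/m³.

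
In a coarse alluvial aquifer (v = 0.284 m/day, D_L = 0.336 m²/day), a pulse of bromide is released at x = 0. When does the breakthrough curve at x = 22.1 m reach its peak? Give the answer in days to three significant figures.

73.8 days

For the 1D instantaneous-source solution, setting ∂C/∂t = 0 at fixed x gives v²t² + 2Dt − x² = 0, so t = (√(D² + v²x²) − D)/v².
√(D² + v²x²) = √(0.336² + 0.284² × 22.1²) = 6.285; v² = 0.080656.
t = (6.285 − 0.336)/0.080656 = 73.8 days (vs. the pure-advection estimate x/v = 77.8 d).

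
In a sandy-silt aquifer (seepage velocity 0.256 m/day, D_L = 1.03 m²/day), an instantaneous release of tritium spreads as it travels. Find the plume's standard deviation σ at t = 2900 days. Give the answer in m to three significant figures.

77.3 m

Dispersive spreading gives a Gaussian with σ² = 2Dt; advection only shifts the center.
σ = √(2 × 1.03 × 2900) = 77.3 m.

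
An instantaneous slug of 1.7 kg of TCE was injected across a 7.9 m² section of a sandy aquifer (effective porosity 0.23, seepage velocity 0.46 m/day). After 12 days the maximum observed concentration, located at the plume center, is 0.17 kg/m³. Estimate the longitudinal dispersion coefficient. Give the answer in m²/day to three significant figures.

0.201 m²/day

At the plume center C_max = M/(n_e·A·√(4πDt)), so D = M²/(4πt·(n_e·A·C_max)²).
n_e·A·C_max = 0.23 × 7.9 × 0.17 = 0.3089 kg/m.
D = 1.7²/(4π × 12 × 0.3089²) = 0.201 m²/day.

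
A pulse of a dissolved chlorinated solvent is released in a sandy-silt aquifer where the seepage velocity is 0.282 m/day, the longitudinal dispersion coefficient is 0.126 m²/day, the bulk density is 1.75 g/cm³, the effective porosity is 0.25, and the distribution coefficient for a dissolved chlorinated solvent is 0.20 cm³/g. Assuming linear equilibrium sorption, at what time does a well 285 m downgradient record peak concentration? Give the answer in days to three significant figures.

Retardation factor R = 1 + ρ_b·K_d/n = 1 + 1.75 × 0.20/0.25 = 2.400.
Sorption retards both mechanisms: v_R = v/R = 0.1175 m/day, D_R = D/R = 0.05250 m²/day.
Peak time from v_R²t² + 2D_R t − x² = 0: t = (√(D_R² + v_R²x²) − D_R)/v_R².
√(D_R² + v_R²x²) = √(0.05250² + 0.1175² × 285²) = 33.49; v_R² = 0.01381.
t = (33.49 − 0.05250)/0.01381 = 2420 days.

2420 days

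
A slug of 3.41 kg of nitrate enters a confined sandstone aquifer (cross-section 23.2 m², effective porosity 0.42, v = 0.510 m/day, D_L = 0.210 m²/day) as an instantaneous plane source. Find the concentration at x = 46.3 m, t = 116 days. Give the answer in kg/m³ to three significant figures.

For an instantaneous plane source, C(x,t) = M/(n_e·A·√(4πDt)) · exp(−(x−vt)²/(4Dt)), with n_e·A the pore (flow) area.
Plume center vt = 0.510 × 116 = 59.16 m, so the well at 46.3 m is 12.86 m upgradient of the peak.
√(4πDt) = 17.50 m, giving peak height M/(n_e·A·√(4πDt)) = 3.41/(0.42 × 23.2 × 17.50) = 0.02000 kg/m³.
(x−vt)²/(4Dt) = (-12.86)²/(4 × 0.210 × 116) = 1.697; exp(−1.697) = 0.1832.
C = 0.02000 × 0.1832 = 0.00366 kg/m³.

0.00366 kg/m³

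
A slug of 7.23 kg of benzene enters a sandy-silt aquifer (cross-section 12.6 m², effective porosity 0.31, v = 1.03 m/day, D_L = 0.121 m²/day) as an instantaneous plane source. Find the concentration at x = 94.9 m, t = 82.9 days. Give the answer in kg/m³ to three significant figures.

For an instantaneous plane source, C(x,t) = M/(n_e·A·√(4πDt)) · exp(−(x−vt)²/(4Dt)), with n_e·A the pore (flow) area.
Plume center vt = 1.03 × 82.9 = 85.387 m, so the well at 94.9 m is 9.513 m downgradient of the peak.
√(4πDt) = 11.23 m, giving peak height M/(n_e·A·√(4πDt)) = 7.23/(0.31 × 12.6 × 11.23) = 0.1648 kg/m³.
(x−vt)²/(4Dt) = (9.513)²/(4 × 0.121 × 82.9) = 2.255; exp(−2.255) = 0.1049.
C = 0.1648 × 0.1049 = 0.0173 kg/m³.

0.0173 kg/m³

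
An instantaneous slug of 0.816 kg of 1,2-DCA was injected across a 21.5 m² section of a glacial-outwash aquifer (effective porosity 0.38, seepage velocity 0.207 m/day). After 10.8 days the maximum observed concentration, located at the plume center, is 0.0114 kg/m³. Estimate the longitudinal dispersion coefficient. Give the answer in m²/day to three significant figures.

At the plume center C_max = M/(n_e·A·√(4πDt)), so D = M²/(4πt·(n_e·A·C_max)²).
n_e·A·C_max = 0.38 × 21.5 × 0.0114 = 0.09314 kg/m.
D = 0.816²/(4π × 10.8 × 0.09314²) = 0.566 m²/day.

0.566 m²/day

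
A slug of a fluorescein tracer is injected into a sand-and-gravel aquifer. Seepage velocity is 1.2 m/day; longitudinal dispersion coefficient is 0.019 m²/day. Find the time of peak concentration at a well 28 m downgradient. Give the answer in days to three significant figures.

For the 1D instantaneous-source solution, setting ∂C/∂t = 0 at fixed x gives v²t² + 2Dt − x² = 0, so t = (√(D² + v²x²) − D)/v².
√(D² + v²x²) = √(0.019² + 1.2² × 28²) = 33.60; v² = 1.44.
t = (33.60 − 0.019)/1.44 = 23.3 days (vs. the pure-advection estimate x/v = 23.3 d).

23.3 days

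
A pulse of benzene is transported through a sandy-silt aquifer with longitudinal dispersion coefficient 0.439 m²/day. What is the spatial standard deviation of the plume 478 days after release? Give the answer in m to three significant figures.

Dispersive spreading gives a Gaussian with σ² = 2Dt; advection only shifts the center.
σ = √(2 × 0.439 × 478) = 20.5 m.

20.5 m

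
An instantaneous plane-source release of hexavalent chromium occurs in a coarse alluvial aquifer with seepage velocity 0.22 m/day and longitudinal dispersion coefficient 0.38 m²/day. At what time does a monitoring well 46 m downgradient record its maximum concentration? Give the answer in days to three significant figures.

201 days

For the 1D instantaneous-source solution, setting ∂C/∂t = 0 at fixed x gives v²t² + 2Dt − x² = 0, so t = (√(D² + v²x²) − D)/v².
√(D² + v²x²) = √(0.38² + 0.22² × 46²) = 10.13; v² = 0.0484.
t = (10.13 − 0.38)/0.0484 = 201 days (vs. the pure-advection estimate x/v = 209 d).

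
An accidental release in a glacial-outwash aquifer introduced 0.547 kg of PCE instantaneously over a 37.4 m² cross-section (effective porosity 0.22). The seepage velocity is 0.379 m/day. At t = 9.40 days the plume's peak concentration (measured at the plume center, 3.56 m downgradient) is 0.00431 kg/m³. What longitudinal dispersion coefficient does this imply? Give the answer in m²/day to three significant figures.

At the plume center C_max = M/(n_e·A·√(4πDt)), so D = M²/(4πt·(n_e·A·C_max)²).
n_e·A·C_max = 0.22 × 37.4 × 0.00431 = 0.03546 kg/m.
D = 0.547²/(4π × 9.40 × 0.03546²) = 2.01 m²/day.

2.01 m²/day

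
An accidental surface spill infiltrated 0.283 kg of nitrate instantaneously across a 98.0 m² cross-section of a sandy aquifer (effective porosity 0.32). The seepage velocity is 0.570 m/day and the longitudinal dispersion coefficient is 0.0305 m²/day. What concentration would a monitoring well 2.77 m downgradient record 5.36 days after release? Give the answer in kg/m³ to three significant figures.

For an instantaneous plane source, C(x,t) = M/(n_e·A·√(4πDt)) · exp(−(x−vt)²/(4Dt)), with n_e·A the pore (flow) area.
Plume center vt = 0.570 × 5.36 = 3.0552 m, so the well at 2.77 m is 0.2852 m upgradient of the peak.
√(4πDt) = 1.433 m, giving peak height M/(n_e·A·√(4πDt)) = 0.283/(0.32 × 98.0 × 1.433) = 0.006297 kg/m³.
(x−vt)²/(4Dt) = (-0.2852)²/(4 × 0.0305 × 5.36) = 0.1244; exp(−0.1244) = 0.8830.
C = 0.006297 × 0.8830 = 0.00556 kg/m³.

0.00556 kg/m³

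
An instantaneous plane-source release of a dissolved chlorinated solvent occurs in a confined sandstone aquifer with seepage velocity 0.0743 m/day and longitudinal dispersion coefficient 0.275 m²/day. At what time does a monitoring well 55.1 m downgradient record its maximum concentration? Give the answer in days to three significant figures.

693 days

For the 1D instantaneous-source solution, setting ∂C/∂t = 0 at fixed x gives v²t² + 2Dt − x² = 0, so t = (√(D² + v²x²) − D)/v².
√(D² + v²x²) = √(0.275² + 0.0743² × 55.1²) = 4.103; v² = 0.00552049.
t = (4.103 − 0.275)/0.00552049 = 693 days (vs. the pure-advection estimate x/v = 742 d).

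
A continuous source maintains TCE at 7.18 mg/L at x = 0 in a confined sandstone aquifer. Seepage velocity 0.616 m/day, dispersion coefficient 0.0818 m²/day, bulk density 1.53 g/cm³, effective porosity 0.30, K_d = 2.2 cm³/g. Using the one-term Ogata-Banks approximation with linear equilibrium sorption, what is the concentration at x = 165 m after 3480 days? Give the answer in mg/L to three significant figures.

Retardation factor R = 1 + ρ_b·K_d/n = 1 + 1.53 × 2.2/0.30 = 12.22.
Sorption retards both mechanisms: v_R = v/R = 0.05041 m/day, D_R = D/R = 0.006694 m²/day.
v_R·t = 0.05041 × 3480 = 175.4268 m; 2√(D_R t) = 9.653 m; argument = (165 − 175.4268)/9.653 = -1.080.
C = C₀ × ½·erfc(-1.080) = 7.18 × 0.9367 = 6.73 mg/L.

6.73 mg/L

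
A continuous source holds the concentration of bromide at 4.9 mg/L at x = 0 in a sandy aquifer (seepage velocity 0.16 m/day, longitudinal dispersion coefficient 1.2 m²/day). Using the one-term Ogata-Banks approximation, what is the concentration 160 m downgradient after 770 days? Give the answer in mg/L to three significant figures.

0.960 mg/L

For a continuous step input, C/C₀ ≈ ½·erfc((x−vt)/(2√(Dt))).
vt = 0.16 × 770 = 123.2 m and 2√(Dt) = 2√(1.2 × 770) = 60.79 m.
Argument (x−vt)/(2√(Dt)) = (160 − 123.2)/60.79 = 0.6054; ½·erfc(0.6054) = 0.1960.
C = 4.9 × 0.1960 = 0.960 mg/L.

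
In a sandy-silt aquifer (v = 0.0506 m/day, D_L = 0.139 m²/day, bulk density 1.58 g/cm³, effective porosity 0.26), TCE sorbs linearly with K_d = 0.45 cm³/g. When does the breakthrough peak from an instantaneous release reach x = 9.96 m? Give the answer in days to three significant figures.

560 days

Retardation factor R = 1 + ρ_b·K_d/n = 1 + 1.58 × 0.45/0.26 = 3.735.
Sorption retards both mechanisms: v_R = v/R = 0.01355 m/day, D_R = D/R = 0.03722 m²/day.
Peak time from v_R²t² + 2D_R t − x² = 0: t = (√(D_R² + v_R²x²) − D_R)/v_R².
√(D_R² + v_R²x²) = √(0.03722² + 0.01355² × 9.96²) = 0.1400; v_R² = 0.0001836.
t = (0.1400 − 0.03722)/0.0001836 = 560 days.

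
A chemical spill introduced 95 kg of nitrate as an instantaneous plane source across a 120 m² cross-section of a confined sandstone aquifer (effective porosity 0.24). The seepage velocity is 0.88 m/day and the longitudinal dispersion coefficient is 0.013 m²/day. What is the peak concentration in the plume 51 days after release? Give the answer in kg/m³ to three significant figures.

1.14 kg/m³

The peak of an instantaneous 1D plume sits at x = vt; there the Gaussian factor is 1 and C_max = M/(n_e·A·√(4πDt)), where n_e·A is the pore area the mass is dissolved in.
√(4πDt) = √(4π × 0.013 × 51) = 2.886 m, so C_max = 95/(0.24 × 120 × 2.886) = 1.14 kg/m³.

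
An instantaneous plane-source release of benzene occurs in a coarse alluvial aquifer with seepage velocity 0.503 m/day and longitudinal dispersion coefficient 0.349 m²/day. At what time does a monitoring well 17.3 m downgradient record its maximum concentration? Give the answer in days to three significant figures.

33.0 days

For the 1D instantaneous-source solution, setting ∂C/∂t = 0 at fixed x gives v²t² + 2Dt − x² = 0, so t = (√(D² + v²x²) − D)/v².
√(D² + v²x²) = √(0.349² + 0.503² × 17.3²) = 8.709; v² = 0.253009.
t = (8.709 − 0.349)/0.253009 = 33.0 days (vs. the pure-advection estimate x/v = 34.4 d).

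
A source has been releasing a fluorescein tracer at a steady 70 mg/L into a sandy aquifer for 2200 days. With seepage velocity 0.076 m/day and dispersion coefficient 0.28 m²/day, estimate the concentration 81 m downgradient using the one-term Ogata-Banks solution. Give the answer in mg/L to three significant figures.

For a continuous step input, C/C₀ ≈ ½·erfc((x−vt)/(2√(Dt))).
vt = 0.076 × 2200 = 167.2 m and 2√(Dt) = 2√(0.28 × 2200) = 49.64 m.
Argument (x−vt)/(2√(Dt)) = (81 − 167.2)/49.64 = -1.737; ½·erfc(-1.737) = 0.9930.
C = 70 × 0.9930 = 69.5 mg/L.

69.5 mg/L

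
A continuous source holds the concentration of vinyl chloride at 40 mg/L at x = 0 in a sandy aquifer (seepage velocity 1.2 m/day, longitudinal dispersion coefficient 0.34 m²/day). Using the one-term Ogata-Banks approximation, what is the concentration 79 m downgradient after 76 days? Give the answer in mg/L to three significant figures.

For a continuous step input, C/C₀ ≈ ½·erfc((x−vt)/(2√(Dt))).
vt = 1.2 × 76 = 91.2 m and 2√(Dt) = 2√(0.34 × 76) = 10.17 m.
Argument (x−vt)/(2√(Dt)) = (79 − 91.2)/10.17 = -1.200; ½·erfc(-1.200) = 0.9552.
C = 40 × 0.9552 = 38.2 mg/L.

38.2 mg/L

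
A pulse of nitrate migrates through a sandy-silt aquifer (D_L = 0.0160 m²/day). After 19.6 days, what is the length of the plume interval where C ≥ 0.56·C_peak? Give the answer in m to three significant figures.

1.71 m

The plume is Gaussian with σ = √(2Dt) = √(2 × 0.0160 × 19.6) = 0.7920 m.
C/C_peak = exp(−Δx²/(2σ²)) = 0.56 ⇒ Δx = σ·√(−2 ln 0.56) = 0.7920 × 1.077 = 0.8530 m.
Width = 2Δx = 1.71 m.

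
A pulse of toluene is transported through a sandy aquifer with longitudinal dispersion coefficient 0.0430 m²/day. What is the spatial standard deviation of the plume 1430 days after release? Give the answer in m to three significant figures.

11.1 m

Dispersive spreading gives a Gaussian with σ² = 2Dt; advection only shifts the center.
σ = √(2 × 0.0430 × 1430) = 11.1 m.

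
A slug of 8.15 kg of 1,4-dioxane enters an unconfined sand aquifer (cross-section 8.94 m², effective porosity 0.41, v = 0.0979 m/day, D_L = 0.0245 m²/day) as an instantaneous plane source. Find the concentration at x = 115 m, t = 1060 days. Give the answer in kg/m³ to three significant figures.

For an instantaneous plane source, C(x,t) = M/(n_e·A·√(4πDt)) · exp(−(x−vt)²/(4Dt)), with n_e·A the pore (flow) area.
Plume center vt = 0.0979 × 1060 = 103.774 m, so the well at 115 m is 11.226 m downgradient of the peak.
√(4πDt) = 18.07 m, giving peak height M/(n_e·A·√(4πDt)) = 8.15/(0.41 × 8.94 × 18.07) = 0.1230 kg/m³.
(x−vt)²/(4Dt) = (11.226)²/(4 × 0.0245 × 1060) = 1.213; exp(−1.213) = 0.2973.
C = 0.1230 × 0.2973 = 0.0366 kg/m³.

0.0366 kg/m³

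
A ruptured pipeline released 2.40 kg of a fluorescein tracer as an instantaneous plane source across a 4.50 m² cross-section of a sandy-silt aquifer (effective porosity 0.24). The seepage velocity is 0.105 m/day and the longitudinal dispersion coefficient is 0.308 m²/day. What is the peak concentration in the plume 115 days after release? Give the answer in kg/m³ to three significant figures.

0.105 kg/m³

The peak of an instantaneous 1D plume sits at x = vt; there the Gaussian factor is 1 and C_max = M/(n_e·A·√(4πDt)), where n_e·A is the pore area the mass is dissolved in.
√(4πDt) = √(4π × 0.308 × 115) = 21.10 m, so C_max = 2.40/(0.24 × 4.50 × 21.10) = 0.105 kg/m³.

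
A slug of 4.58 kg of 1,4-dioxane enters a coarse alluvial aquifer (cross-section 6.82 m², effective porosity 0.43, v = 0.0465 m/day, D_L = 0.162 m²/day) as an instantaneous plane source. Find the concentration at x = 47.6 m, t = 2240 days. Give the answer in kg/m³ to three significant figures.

For an instantaneous plane source, C(x,t) = M/(n_e·A·√(4πDt)) · exp(−(x−vt)²/(4Dt)), with n_e·A the pore (flow) area.
Plume center vt = 0.0465 × 2240 = 104.16 m, so the well at 47.6 m is 56.56 m upgradient of the peak.
√(4πDt) = 67.53 m, giving peak height M/(n_e·A·√(4πDt)) = 4.58/(0.43 × 6.82 × 67.53) = 0.02313 kg/m³.
(x−vt)²/(4Dt) = (-56.56)²/(4 × 0.162 × 2240) = 2.204; exp(−2.204) = 0.1104.
C = 0.02313 × 0.1104 = 0.00255 kg/m³.

0.00255 kg/m³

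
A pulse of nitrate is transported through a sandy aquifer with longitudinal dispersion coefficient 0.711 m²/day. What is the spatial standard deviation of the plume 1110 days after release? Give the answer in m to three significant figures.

39.7 m

Dispersive spreading gives a Gaussian with σ² = 2Dt; advection only shifts the center.
σ = √(2 × 0.711 × 1110) = 39.7 m.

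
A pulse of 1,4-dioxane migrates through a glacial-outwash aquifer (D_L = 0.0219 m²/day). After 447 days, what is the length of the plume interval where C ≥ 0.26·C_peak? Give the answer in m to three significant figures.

The plume is Gaussian with σ = √(2Dt) = √(2 × 0.0219 × 447) = 4.425 m.
C/C_peak = exp(−Δx²/(2σ²)) = 0.26 ⇒ Δx = σ·√(−2 ln 0.26) = 4.425 × 1.641 = 7.261 m.
Width = 2Δx = 14.5 m.

14.5 m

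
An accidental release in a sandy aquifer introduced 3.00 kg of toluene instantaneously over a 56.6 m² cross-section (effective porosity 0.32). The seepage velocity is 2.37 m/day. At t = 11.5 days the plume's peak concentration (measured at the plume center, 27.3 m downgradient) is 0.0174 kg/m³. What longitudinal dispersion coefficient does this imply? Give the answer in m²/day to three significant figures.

At the plume center C_max = M/(n_e·A·√(4πDt)), so D = M²/(4πt·(n_e·A·C_max)²).
n_e·A·C_max = 0.32 × 56.6 × 0.0174 = 0.3151 kg/m.
D = 3.00²/(4π × 11.5 × 0.3151²) = 0.627 m²/day.

0.627 m²/day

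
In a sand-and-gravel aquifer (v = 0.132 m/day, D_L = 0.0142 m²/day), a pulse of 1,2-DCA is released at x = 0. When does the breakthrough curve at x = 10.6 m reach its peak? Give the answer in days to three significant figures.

79.5 days

For the 1D instantaneous-source solution, setting ∂C/∂t = 0 at fixed x gives v²t² + 2Dt − x² = 0, so t = (√(D² + v²x²) − D)/v².
√(D² + v²x²) = √(0.0142² + 0.132² × 10.6²) = 1.399; v² = 0.017424.
t = (1.399 − 0.0142)/0.017424 = 79.5 days (vs. the pure-advection estimate x/v = 80.3 d).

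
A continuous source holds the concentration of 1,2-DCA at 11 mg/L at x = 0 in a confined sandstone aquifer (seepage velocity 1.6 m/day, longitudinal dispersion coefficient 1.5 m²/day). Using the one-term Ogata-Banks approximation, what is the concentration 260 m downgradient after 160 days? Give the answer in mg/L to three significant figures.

For a continuous step input, C/C₀ ≈ ½·erfc((x−vt)/(2√(Dt))).
vt = 1.6 × 160 = 256 m and 2√(Dt) = 2√(1.5 × 160) = 30.98 m.
Argument (x−vt)/(2√(Dt)) = (260 − 256)/30.98 = 0.1291; ½·erfc(0.1291) = 0.4276.
C = 11 × 0.4276 = 4.70 mg/L.

4.70 mg/L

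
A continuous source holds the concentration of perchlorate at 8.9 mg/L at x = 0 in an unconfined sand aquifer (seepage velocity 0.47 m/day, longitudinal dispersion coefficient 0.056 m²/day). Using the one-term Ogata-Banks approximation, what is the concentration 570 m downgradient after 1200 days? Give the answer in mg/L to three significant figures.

For a continuous step input, C/C₀ ≈ ½·erfc((x−vt)/(2√(Dt))).
vt = 0.47 × 1200 = 564 m and 2√(Dt) = 2√(0.056 × 1200) = 16.40 m.
Argument (x−vt)/(2√(Dt)) = (570 − 564)/16.40 = 0.3659; ½·erfc(0.3659) = 0.3024.
C = 8.9 × 0.3024 = 2.69 mg/L.

2.69 mg/L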